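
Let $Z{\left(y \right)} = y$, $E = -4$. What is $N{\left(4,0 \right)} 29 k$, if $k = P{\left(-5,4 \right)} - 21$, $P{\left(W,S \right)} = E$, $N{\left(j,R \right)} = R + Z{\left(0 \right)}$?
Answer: $0$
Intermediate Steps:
$N{\left(j,R \right)} = R$ ($N{\left(j,R \right)} = R + 0 = R$)
$P{\left(W,S \right)} = -4$
$k = -25$ ($k = -4 - 21 = -25$)
$N{\left(4,0 \right)} 29 k = 0 \cdot 29 \left(-25\right) = 0 \left(-25\right) = 0$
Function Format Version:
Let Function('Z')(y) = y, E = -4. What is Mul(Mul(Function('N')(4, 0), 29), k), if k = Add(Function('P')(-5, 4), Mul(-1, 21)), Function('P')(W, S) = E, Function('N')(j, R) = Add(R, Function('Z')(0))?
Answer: 0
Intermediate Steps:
Function('N')(j, R) = R (Function('N')(j, R) = Add(R, 0) = R)
Function('P')(W, S) = -4
k = -25 (k = Add(-4, Mul(-1, 21)) = Add(-4, -21) = -25)
Mul(Mul(Function('N')(4, 0), 29), k) = Mul(Mul(0, 29), -25) = Mul(0, -25) = 0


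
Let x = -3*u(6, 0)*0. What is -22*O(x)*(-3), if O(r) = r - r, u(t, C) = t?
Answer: 0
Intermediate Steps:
x = 0 (x = -3*6*0 = -18*0 = 0)
O(r) = 0
-22*O(x)*(-3) = -22*0*(-3) = 0*(-3) = 0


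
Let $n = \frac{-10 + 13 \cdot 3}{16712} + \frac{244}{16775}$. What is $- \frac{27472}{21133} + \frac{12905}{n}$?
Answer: $\frac{179052970532792}{225890637} \approx 7.9265 \cdot 10^{5}$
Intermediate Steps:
$n = \frac{74823}{4595800}$ ($n = \left(-10 + 39\right) \frac{1}{16712} + 244 \cdot \frac{1}{16775} = 29 \cdot \frac{1}{16712} + \frac{4}{275} = \frac{29}{16712} + \frac{4}{275} = \frac{74823}{4595800} \approx 0.016281$)
$- \frac{27472}{21133} + \frac{12905}{n} = - \frac{27472}{21133} + \frac{12905}{\frac{74823}{4595800}} = \left(-27472\right) \frac{1}{21133} + 12905 \cdot \frac{4595800}{74823} = - \frac{27472}{21133} + \frac{59308799000}{74823} = \frac{179052970532792}{225890637}$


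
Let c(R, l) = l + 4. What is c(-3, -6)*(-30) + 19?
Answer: 79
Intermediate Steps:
c(R, l) = 4 + l
c(-3, -6)*(-30) + 19 = (4 - 6)*(-30) + 19 = -2*(-30) + 19 = 60 + 19 = 79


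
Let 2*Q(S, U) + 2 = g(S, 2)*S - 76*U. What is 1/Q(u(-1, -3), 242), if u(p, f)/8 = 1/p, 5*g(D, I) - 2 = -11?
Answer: -5/45949 ≈ -0.00010882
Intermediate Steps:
g(D, I) = -9/5 (g(D, I) = 2/5 + (1/5)*(-11) = 2/5 - 11/5 = -9/5)
u(p, f) = 8/p
Q(S, U) = -1 - 38*U - 9*S/10 (Q(S, U) = -1 + (-9*S/5 - 76*U)/2 = -1 + (-76*U - 9*S/5)/2 = -1 + (-38*U - 9*S/10) = -1 - 38*U - 9*S/10)
1/Q(u(-1, -3), 242) = 1/(-1 - 38*242 - 36/(5*(-1))) = 1/(-1 - 9196 - 36*(-1)/5) = 1/(-1 - 9196 - 9/10*(-8)) = 1/(-1 - 9196 + 36/5) = 1/(-45949/5) = -5/45949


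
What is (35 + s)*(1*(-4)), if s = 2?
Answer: -148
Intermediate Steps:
(35 + s)*(1*(-4)) = (35 + 2)*(1*(-4)) = 37*(-4) = -148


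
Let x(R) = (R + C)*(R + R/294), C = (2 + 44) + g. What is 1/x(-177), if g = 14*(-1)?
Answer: 98/2523725 ≈ 3.8831e-5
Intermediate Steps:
g = -14
C = 32 (C = (2 + 44) - 14 = 46 - 14 = 32)
x(R) = 295*R*(32 + R)/294 (x(R) = (R + 32)*(R + R/294) = (32 + R)*(R + R*(1/294)) = (32 + R)*(R + R/294) = (32 + R)*(295*R/294) = 295*R*(32 + R)/294)
1/x(-177) = 1/((295/294)*(-177)*(32 - 177)) = 1/((295/294)*(-177)*(-145)) = 1/(2523725/98) = 98/2523725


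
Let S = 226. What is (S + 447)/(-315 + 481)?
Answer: 673/166 ≈ 4.0542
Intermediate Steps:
(S + 447)/(-315 + 481) = (226 + 447)/(-315 + 481) = 673/166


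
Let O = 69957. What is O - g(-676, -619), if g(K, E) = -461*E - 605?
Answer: -214797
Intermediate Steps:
g(K, E) = -605 - 461*E
O - g(-676, -619) = 69957 - (-605 - 461*(-619)) = 69957 - (-605 + 285359) = 69957 - 1*284754 = 69957 - 284754 = -214797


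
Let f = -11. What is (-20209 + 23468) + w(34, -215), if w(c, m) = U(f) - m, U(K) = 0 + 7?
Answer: 3481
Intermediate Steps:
U(K) = 7
w(c, m) = 7 - m
(-20209 + 23468) + w(34, -215) = (-20209 + 23468) + (7 - 1*(-215)) = 3259 + (7 + 215) = 3259 + 222 = 3481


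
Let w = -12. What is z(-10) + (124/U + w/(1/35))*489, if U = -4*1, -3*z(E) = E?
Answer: -661607/3 ≈ -2.2054e+5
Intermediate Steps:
z(E) = -E/3
U = -4
z(-10) + (124/U + w/(1/35))*489 = -⅓*(-10) + (124/(-4) - 12/(1/35))*489 = 10/3 + (124*(-¼) - 12/1/35)*489 = 10/3 + (-31 - 12*35)*489 = 10/3 + (-31 - 420)*489 = 10/3 - 451*489 = 10/3 - 220539 = -661607/3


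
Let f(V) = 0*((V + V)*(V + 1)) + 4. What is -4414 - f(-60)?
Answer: -4418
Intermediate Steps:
f(V) = 4 (f(V) = 0*((2*V)*(1 + V)) + 4 = 0*(2*V*(1 + V)) + 4 = 0 + 4 = 4)
-4414 - f(-60) = -4414 - 1*4 = -4414 - 4 = -4418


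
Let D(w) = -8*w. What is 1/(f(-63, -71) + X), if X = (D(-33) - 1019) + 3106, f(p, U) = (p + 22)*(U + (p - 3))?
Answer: 1/7968 ≈ 0.00012550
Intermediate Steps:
f(p, U) = (22 + p)*(-3 + U + p) (f(p, U) = (22 + p)*(U + (-3 + p)) = (22 + p)*(-3 + U + p))
X = 2351 (X = (-8*(-33) - 1019) + 3106 = (264 - 1019) + 3106 = -755 + 3106 = 2351)
1/(f(-63, -71) + X) = 1/((-66 + (-63)**2 + 19*(-63) + 22*(-71) - 71*(-63)) + 2351) = 1/((-66 + 3969 - 1197 - 1562 + 4473) + 2351) = 1/(5617 + 2351) = 1/7968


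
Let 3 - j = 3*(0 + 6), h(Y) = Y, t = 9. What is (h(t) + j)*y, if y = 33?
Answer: -198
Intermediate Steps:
j = -15 (j = 3 - 3*(0 + 6) = 3 - 3*6 = 3 - 1*18 = 3 - 18 = -15)
(h(t) + j)*y = (9 - 15)*33 = -6*33 = -198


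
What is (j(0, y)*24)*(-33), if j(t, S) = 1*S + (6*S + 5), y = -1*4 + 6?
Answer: -15048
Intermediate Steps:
y = 2 (y = -4 + 6 = 2)
j(t, S) = 5 + 7*S (j(t, S) = S + (5 + 6*S) = 5 + 7*S)
(j(0, y)*24)*(-33) = ((5 + 7*2)*24)*(-33) = ((5 + 14)*24)*(-33) = (19*24)*(-33) = 456*(-33) = -15048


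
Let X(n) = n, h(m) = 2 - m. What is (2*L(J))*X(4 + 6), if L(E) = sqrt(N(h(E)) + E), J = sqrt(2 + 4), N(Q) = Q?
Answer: 20*sqrt(2) ≈ 28.284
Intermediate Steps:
J = sqrt(6) ≈ 2.4495
L(E) = sqrt(2) (L(E) = sqrt((2 - E) + E) = sqrt(2))
(2*L(J))*X(4 + 6) = (2*sqrt(2))*(4 + 6) = (2*sqrt(2))*10 = 20*sqrt(2)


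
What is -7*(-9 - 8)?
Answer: 119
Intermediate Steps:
-7*(-9 - 8) = -7*(-17) = 119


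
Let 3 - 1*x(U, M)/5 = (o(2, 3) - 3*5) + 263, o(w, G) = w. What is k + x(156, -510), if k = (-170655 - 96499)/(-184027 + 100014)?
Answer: -103488901/84013 ≈ -1231.8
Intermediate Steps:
x(U, M) = -1235 (x(U, M) = 15 - 5*((2 - 3*5) + 263) = 15 - 5*((2 - 15) + 263) = 15 - 5*(-13 + 263) = 15 - 5*250 = 15 - 1250 = -1235)
k = 267154/84013 (k = -267154/(-84013) = -267154*(-1/84013) = 267154/84013 ≈ 3.1799)
k + x(156, -510) = 267154/84013 - 1235 = -103488901/84013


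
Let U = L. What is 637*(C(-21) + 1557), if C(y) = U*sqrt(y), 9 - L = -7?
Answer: 991809 + 10192*I*sqrt(21) ≈ 9.9181e+5 + 46706.0*I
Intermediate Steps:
L = 16 (L = 9 - 1*(-7) = 9 + 7 = 16)
U = 16
C(y) = 16*sqrt(y)
637*(C(-21) + 1557) = 637*(16*sqrt(-21) + 1557) = 637*(16*(I*sqrt(21)) + 1557) = 637*(16*I*sqrt(21) + 1557) = 637*(1557 + 16*I*sqrt(21)) = 991809 + 10192*I*sqrt(21)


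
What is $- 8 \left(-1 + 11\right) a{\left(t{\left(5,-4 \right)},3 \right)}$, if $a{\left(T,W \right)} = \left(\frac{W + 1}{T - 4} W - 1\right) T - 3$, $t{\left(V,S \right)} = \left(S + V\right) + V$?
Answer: $-2160$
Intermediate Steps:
$t{\left(V,S \right)} = S + 2 V$
$a{\left(T,W \right)} = -3 + T \left(-1 + \frac{W \left(1 + W\right)}{-4 + T}\right)$ ($a{\left(T,W \right)} = \left(\frac{1 + W}{-4 + T} W - 1\right) T - 3 = \left(\frac{W \left(1 + W\right)}{-4 + T} - 1\right) T - 3 = \left(-1 + \frac{W \left(1 + W\right)}{-4 + T}\right) T - 3 = T \left(-1 + \frac{W \left(1 + W\right)}{-4 + T}\right) - 3 = -3 + T \left(-1 + \frac{W \left(1 + W\right)}{-4 + T}\right)$)
$- 8 \left(-1 + 11\right) a{\left(t{\left(5,-4 \right)},3 \right)} = - 8 \left(-1 + 11\right) \frac{12 + \left(-4 + 2 \cdot 5\right) - \left(-4 + 2 \cdot 5\right)^{2} + \left(-4 + 2 \cdot 5\right) 3 + \left(-4 + 2 \cdot 5\right) 3^{2}}{-4 + \left(-4 + 2 \cdot 5\right)} = \left(-8\right) 10 \frac{12 + \left(-4 + 10\right) - \left(-4 + 10\right)^{2} + \left(-4 + 10\right) 3 + \left(-4 + 10\right) 9}{-4 + \left(-4 + 10\right)} = - 80 \frac{12 + 6 - 6^{2} + 6 \cdot 3 + 6 \cdot 9}{-4 + 6} = - 80 \frac{12 + 6 - 36 + 18 + 54}{2} = - 80 \cdot \frac{1}{2} \cdot 54 = \left(-80\right) 27 = -2160$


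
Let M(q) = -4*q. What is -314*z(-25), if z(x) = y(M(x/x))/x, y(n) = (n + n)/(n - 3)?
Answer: 2512/175 ≈ 14.354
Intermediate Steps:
y(n) = 2*n/(-3 + n) (y(n) = (2*n)/(-3 + n) = 2*n/(-3 + n))
z(x) = 8/(7*x) (z(x) = (2*(-4*x/x)/(-3 - 4*x/x))/x = (2*(-4*1)/(-3 - 4*1))/x = (2*(-4)/(-3 - 4))/x = (2*(-4)/(-7))/x = (2*(-4)*(-1/7))/x = 8/(7*x))
-314*z(-25) = -2512/(7*(-25)) = -2512*(-1)/(7*25) = -314*(-8/175) = 2512/175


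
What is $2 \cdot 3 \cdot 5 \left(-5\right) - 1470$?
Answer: $-1620$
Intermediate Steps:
$2 \cdot 3 \cdot 5 \left(-5\right) - 1470 = 6 \cdot 5 \left(-5\right) - 1470 = 30 \left(-5\right) - 1470 = -150 - 1470 = -1620$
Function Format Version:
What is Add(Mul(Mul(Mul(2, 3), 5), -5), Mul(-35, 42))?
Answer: -1620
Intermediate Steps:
Add(Mul(Mul(Mul(2, 3), 5), -5), Mul(-35, 42)) = Add(Mul(Mul(6, 5), -5), -1470) = Add(Mul(30, -5), -1470) = Add(-150, -1470) = -1620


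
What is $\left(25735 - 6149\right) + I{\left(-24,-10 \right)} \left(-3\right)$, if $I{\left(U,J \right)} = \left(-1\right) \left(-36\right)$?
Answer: $19478$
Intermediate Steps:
$I{\left(U,J \right)} = 36$
$\left(25735 - 6149\right) + I{\left(-24,-10 \right)} \left(-3\right) = \left(25735 - 6149\right) + 36 \left(-3\right) = 19586 - 108 = 19478$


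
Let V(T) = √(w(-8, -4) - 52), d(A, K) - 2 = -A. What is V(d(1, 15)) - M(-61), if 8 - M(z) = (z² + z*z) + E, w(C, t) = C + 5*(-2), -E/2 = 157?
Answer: 7120 + I*√70 ≈ 7120.0 + 8.3666*I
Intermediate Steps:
E = -314 (E = -2*157 = -314)
d(A, K) = 2 - A
w(C, t) = -10 + C (w(C, t) = C - 10 = -10 + C)
V(T) = I*√70 (V(T) = √((-10 - 8) - 52) = √(-18 - 52) = √(-70) = I*√70)
M(z) = 322 - 2*z² (M(z) = 8 - ((z² + z*z) - 314) = 8 - ((z² + z²) - 314) = 8 - (2*z² - 314) = 8 - (-314 + 2*z²) = 8 + (314 - 2*z²) = 322 - 2*z²)
V(d(1, 15)) - M(-61) = I*√70 - (322 - 2*(-61)²) = I*√70 - (322 - 2*3721) = I*√70 - (322 - 7442) = I*√70 - 1*(-7120) = I*√70 + 7120 = 7120 + I*√70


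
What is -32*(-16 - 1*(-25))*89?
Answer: -25632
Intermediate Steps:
-32*(-16 - 1*(-25))*89 = -32*(-16 + 25)*89 = -32*9*89 = -288*89 = -25632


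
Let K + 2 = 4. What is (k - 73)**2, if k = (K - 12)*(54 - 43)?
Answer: 33489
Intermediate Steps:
K = 2 (K = -2 + 4 = 2)
k = -110 (k = (2 - 12)*(54 - 43) = -10*11 = -110)
(k - 73)**2 = (-110 - 73)**2 = (-183)**2 = 33489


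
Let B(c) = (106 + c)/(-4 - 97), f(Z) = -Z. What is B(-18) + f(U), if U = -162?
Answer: 16274/101 ≈ 161.13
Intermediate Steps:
B(c) = -106/101 - c/101 (B(c) = (106 + c)/(-101) = (106 + c)*(-1/101) = -106/101 - c/101)
B(-18) + f(U) = (-106/101 - 1/101*(-18)) - 1*(-162) = (-106/101 + 18/101) + 162 = -88/101 + 162 = 16274/101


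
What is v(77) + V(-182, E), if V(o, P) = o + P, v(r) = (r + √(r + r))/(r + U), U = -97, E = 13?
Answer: -3457/20 - √154/20 ≈ -173.47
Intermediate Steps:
v(r) = (r + √2*√r)/(-97 + r) (v(r) = (r + √(r + r))/(r - 97) = (r + √(2*r))/(-97 + r) = (r + √2*√r)/(-97 + r))
V(o, P) = P + o
v(77) + V(-182, E) = (77 + √2*√77)/(-97 + 77) + (13 - 182) = (77 + √154)/(-20) - 169 = -(77 + √154)/20 - 169 = (-77/20 - √154/20) - 169 = -3457/20 - √154/20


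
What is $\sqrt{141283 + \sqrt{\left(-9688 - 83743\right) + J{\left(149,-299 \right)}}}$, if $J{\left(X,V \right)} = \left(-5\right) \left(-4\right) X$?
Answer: $\sqrt{141283 + i \sqrt{90451}} \approx 375.88 + 0.4 i$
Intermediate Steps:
$J{\left(X,V \right)} = 20 X$
$\sqrt{141283 + \sqrt{\left(-9688 - 83743\right) + J{\left(149,-299 \right)}}} = \sqrt{141283 + \sqrt{\left(-9688 - 83743\right) + 20 \cdot 149}} = \sqrt{141283 + \sqrt{-93431 + 2980}} = \sqrt{141283 + \sqrt{-90451}} = \sqrt{141283 + i \sqrt{90451}}$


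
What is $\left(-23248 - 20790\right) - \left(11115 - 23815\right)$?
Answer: $-31338$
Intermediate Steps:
$\left(-23248 - 20790\right) - \left(11115 - 23815\right) = -44038 - -12700 = -44038 + 12700 = -31338$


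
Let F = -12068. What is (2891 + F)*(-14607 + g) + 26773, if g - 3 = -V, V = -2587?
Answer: 110306782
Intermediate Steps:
g = 2590 (g = 3 - 1*(-2587) = 3 + 2587 = 2590)
(2891 + F)*(-14607 + g) + 26773 = (2891 - 12068)*(-14607 + 2590) + 26773 = -9177*(-12017) + 26773 = 110280009 + 26773 = 110306782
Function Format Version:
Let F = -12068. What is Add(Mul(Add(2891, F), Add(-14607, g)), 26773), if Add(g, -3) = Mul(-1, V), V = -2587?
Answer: 110306782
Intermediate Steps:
g = 2590 (g = Add(3, Mul(-1, -2587)) = Add(3, 2587) = 2590)
Add(Mul(Add(2891, F), Add(-14607, g)), 26773) = Add(Mul(Add(2891, -12068), Add(-14607, 2590)), 26773) = Add(Mul(-9177, -12017), 26773) = Add(110280009, 26773) = 110306782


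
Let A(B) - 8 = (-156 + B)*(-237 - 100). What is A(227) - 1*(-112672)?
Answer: 88753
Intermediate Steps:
A(B) = 52580 - 337*B (A(B) = 8 + (-156 + B)*(-237 - 100) = 8 + (-156 + B)*(-337) = 8 + (52572 - 337*B) = 52580 - 337*B)
A(227) - 1*(-112672) = (52580 - 337*227) - 1*(-112672) = (52580 - 76499) + 112672 = -23919 + 112672 = 88753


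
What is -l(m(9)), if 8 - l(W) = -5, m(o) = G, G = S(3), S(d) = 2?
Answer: -13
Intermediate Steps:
G = 2
m(o) = 2
l(W) = 13 (l(W) = 8 - 1*(-5) = 8 + 5 = 13)
-l(m(9)) = -1*13 = -13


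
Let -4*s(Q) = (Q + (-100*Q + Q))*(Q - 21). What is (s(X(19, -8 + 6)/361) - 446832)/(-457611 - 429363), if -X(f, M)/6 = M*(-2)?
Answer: 9704520222/19265223109 ≈ 0.50373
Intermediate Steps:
X(f, M) = 12*M (X(f, M) = -6*M*(-2) = -(-12)*M = 12*M)
s(Q) = 49*Q*(-21 + Q)/2 (s(Q) = -(Q + (-100*Q + Q))*(Q - 21)/4 = -(Q - 99*Q)*(-21 + Q)/4 = -(-98*Q)*(-21 + Q)/4 = -(-49)*Q*(-21 + Q)/2 = 49*Q*(-21 + Q)/2)
(s(X(19, -8 + 6)/361) - 446832)/(-457611 - 429363) = (49*((12*(-8 + 6))/361)*(-21 + (12*(-8 + 6))/361)/2 - 446832)/(-457611 - 429363) = (49*((12*(-2))*(1/361))*(-21 + (12*(-2))*(1/361))/2 - 446832)/(-886974) = (49*(-24*1/361)*(-21 - 24*1/361)/2 - 446832)*(-1/886974) = ((49/2)*(-24/361)*(-21 - 24/361) - 446832)*(-1/886974) = ((49/2)*(-24/361)*(-7605/361) - 446832)*(-1/886974) = (4471740/130321 - 446832)*(-1/886974) = -58227121332/130321*(-1/886974) = 9704520222/19265223109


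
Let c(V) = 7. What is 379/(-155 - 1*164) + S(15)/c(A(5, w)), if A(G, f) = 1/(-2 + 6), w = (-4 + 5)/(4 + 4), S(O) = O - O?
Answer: -379/319 ≈ -1.1881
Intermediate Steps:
S(O) = 0
w = ⅛ (w = 1/8 = 1*(⅛) = ⅛ ≈ 0.12500)
A(G, f) = ¼ (A(G, f) = 1/4 = ¼)
379/(-155 - 1*164) + S(15)/c(A(5, w)) = 379/(-155 - 1*164) + 0/7 = 379/(-155 - 164) + 0*(⅐) = 379/(-319) + 0 = 379*(-1/319) + 0 = -379/319 + 0 = -379/319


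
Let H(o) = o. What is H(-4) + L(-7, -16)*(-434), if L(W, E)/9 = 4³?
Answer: -249988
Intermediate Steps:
L(W, E) = 576 (L(W, E) = 9*4³ = 9*64 = 576)
H(-4) + L(-7, -16)*(-434) = -4 + 576*(-434) = -4 - 249984 = -249988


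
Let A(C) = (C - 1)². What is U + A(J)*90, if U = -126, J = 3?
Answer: 234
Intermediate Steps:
A(C) = (-1 + C)²
U + A(J)*90 = -126 + (-1 + 3)²*90 = -126 + 2²*90 = -126 + 4*90 = -126 + 360 = 234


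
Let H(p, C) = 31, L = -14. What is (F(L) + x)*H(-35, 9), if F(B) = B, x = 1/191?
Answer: -82863/191 ≈ -433.84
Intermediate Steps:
x = 1/191 ≈ 0.0052356
(F(L) + x)*H(-35, 9) = (-14 + 1/191)*31 = -2673/191*31 = -82863/191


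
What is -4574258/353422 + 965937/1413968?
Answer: -3063235524665/249863699248 ≈ -12.260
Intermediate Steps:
-4574258/353422 + 965937/1413968 = -4574258*1/353422 + 965937*(1/1413968) = -2287129/176711 + 965937/1413968 = -3063235524665/249863699248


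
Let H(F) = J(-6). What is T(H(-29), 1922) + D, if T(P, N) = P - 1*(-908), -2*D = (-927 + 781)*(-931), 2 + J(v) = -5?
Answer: -67062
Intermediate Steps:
J(v) = -7 (J(v) = -2 - 5 = -7)
D = -67963 (D = -(-927 + 781)*(-931)/2 = -(-73)*(-931) = -½*135926 = -67963)
H(F) = -7
T(P, N) = 908 + P (T(P, N) = P + 908 = 908 + P)
T(H(-29), 1922) + D = (908 - 7) - 67963 = 901 - 67963 = -67062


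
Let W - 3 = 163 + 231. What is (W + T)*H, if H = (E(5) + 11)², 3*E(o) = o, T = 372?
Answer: 1110436/9 ≈ 1.2338e+5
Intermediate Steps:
W = 397 (W = 3 + (163 + 231) = 3 + 394 = 397)
E(o) = o/3
H = 1444/9 (H = ((⅓)*5 + 11)² = (5/3 + 11)² = (38/3)² = 1444/9 ≈ 160.44)
(W + T)*H = (397 + 372)*(1444/9) = 769*(1444/9) = 1110436/9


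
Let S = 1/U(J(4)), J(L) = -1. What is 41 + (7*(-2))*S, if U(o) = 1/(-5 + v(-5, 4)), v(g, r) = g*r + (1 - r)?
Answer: 433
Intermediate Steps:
v(g, r) = 1 - r + g*r
U(o) = -1/28 (U(o) = 1/(-5 + (1 - 1*4 - 5*4)) = 1/(-5 + (1 - 4 - 20)) = 1/(-5 - 23) = 1/(-28) = -1/28)
S = -28 (S = 1/(-1/28) = -28)
41 + (7*(-2))*S = 41 + (7*(-2))*(-28) = 41 - 14*(-28) = 41 + 392 = 433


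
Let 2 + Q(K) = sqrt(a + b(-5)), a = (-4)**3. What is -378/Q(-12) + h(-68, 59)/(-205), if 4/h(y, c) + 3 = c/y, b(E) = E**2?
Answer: 40771436/2318345 + 378*I*sqrt(39)/43 ≈ 17.586 + 54.898*I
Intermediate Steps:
a = -64
Q(K) = -2 + I*sqrt(39) (Q(K) = -2 + sqrt(-64 + (-5)**2) = -2 + sqrt(-64 + 25) = -2 + sqrt(-39) = -2 + I*sqrt(39))
h(y, c) = 4/(-3 + c/y)
-378/Q(-12) + h(-68, 59)/(-205) = -378/(-2 + I*sqrt(39)) + (4*(-68)/(59 - 3*(-68)))/(-205) = -378/(-2 + I*sqrt(39)) + (4*(-68)/(59 + 204))*(-1/205) = -378/(-2 + I*sqrt(39)) + (4*(-68)/263)*(-1/205) = -378/(-2 + I*sqrt(39)) + (4*(-68)*(1/263))*(-1/205) = -378/(-2 + I*sqrt(39)) - 272/263*(-1/205) = -378/(-2 + I*sqrt(39)) + 272/53915 = 272/53915 - 378/(-2 + I*sqrt(39))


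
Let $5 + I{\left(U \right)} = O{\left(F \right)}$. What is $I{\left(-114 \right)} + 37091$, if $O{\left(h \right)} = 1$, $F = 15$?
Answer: $37087$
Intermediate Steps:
$I{\left(U \right)} = -4$ ($I{\left(U \right)} = -5 + 1 = -4$)
$I{\left(-114 \right)} + 37091 = -4 + 37091 = 37087$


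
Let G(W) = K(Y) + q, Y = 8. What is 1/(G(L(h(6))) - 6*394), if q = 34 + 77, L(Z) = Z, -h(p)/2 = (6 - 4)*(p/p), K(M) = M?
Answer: -1/2245 ≈ -0.00044543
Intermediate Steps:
h(p) = -4 (h(p) = -2*(6 - 4)*p/p = -4)
q = 111
G(W) = 119 (G(W) = 8 + 111 = 119)
1/(G(L(h(6))) - 6*394) = 1/(119 - 6*394) = 1/(119 - 2364) = 1/(-2245) = -1/2245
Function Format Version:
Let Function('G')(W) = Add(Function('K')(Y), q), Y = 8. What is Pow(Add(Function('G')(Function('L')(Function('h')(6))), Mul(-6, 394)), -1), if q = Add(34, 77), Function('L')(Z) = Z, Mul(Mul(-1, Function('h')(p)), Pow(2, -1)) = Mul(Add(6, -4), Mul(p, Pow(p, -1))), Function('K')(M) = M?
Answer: Rational(-1, 2245) ≈ -0.00044543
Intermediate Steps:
Function('h')(p) = -4 (Function('h')(p) = Mul(-2, Mul(Add(6, -4), Mul(p, Pow(p, -1)))) = Mul(-2, Mul(2, 1)) = Mul(-2, 2) = -4)
q = 111
Function('G')(W) = 119 (Function('G')(W) = Add(8, 111) = 119)
Pow(Add(Function('G')(Function('L')(Function('h')(6))), Mul(-6, 394)), -1) = Pow(Add(119, Mul(-6, 394)), -1) = Pow(Add(119, -2364), -1) = Pow(-2245, -1) = Rational(-1, 2245)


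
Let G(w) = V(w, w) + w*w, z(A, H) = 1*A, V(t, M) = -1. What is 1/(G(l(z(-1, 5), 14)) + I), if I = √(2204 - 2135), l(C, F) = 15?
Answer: 224/50107 - √69/50107 ≈ 0.0043047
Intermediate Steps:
z(A, H) = A
G(w) = -1 + w² (G(w) = -1 + w*w = -1 + w²)
I = √69 ≈ 8.3066
1/(G(l(z(-1, 5), 14)) + I) = 1/((-1 + 15²) + √69) = 1/((-1 + 225) + √69) = 1/(224 + √69)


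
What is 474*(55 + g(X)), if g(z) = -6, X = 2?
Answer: 23226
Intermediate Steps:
474*(55 + g(X)) = 474*(55 - 6) = 474*49 = 23226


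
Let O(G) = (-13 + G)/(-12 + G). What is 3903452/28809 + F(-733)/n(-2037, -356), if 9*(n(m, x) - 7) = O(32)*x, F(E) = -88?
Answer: 685654199/4955148 ≈ 138.37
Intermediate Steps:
O(G) = (-13 + G)/(-12 + G)
n(m, x) = 7 + 19*x/180 (n(m, x) = 7 + (((-13 + 32)/(-12 + 32))*x)/9 = 7 + ((19/20)*x)/9 = 7 + (((1/20)*19)*x)/9 = 7 + (19*x/20)/9 = 7 + 19*x/180)
3903452/28809 + F(-733)/n(-2037, -356) = 3903452/28809 - 88/(7 + (19/180)*(-356)) = 3903452*(1/28809) - 88/(7 - 1691/45) = 3903452/28809 - 88/(-1376/45) = 3903452/28809 - 88*(-45/1376) = 3903452/28809 + 495/172 = 685654199/4955148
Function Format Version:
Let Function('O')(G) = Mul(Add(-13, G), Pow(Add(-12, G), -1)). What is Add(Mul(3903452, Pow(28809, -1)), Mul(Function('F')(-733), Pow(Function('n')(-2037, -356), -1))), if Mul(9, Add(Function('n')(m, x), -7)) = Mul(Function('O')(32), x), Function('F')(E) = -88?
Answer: Rational(685654199, 4955148) ≈ 138.37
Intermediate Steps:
Function('O')(G) = Mul(Pow(Add(-12, G), -1), Add(-13, G))
Function('n')(m, x) = Add(7, Mul(Rational(19, 180), x)) (Function('n')(m, x) = Add(7, Mul(Rational(1, 9), Mul(Mul(Pow(Add(-12, 32), -1), Add(-13, 32)), x))) = Add(7, Mul(Rational(1, 9), Mul(Mul(Pow(20, -1), 19), x))) = Add(7, Mul(Rational(1, 9), Mul(Mul(Rational(1, 20), 19), x))) = Add(7, Mul(Rational(1, 9), Mul(Rational(19, 20), x))) = Add(7, Mul(Rational(19, 180), x)))
Add(Mul(3903452, Pow(28809, -1)), Mul(Function('F')(-733), Pow(Function('n')(-2037, -356), -1))) = Add(Mul(3903452, Pow(28809, -1)), Mul(-88, Pow(Add(7, Mul(Rational(19, 180), -356)), -1))) = Add(Mul(3903452, Rational(1, 28809)), Mul(-88, Pow(Add(7, Rational(-1691, 45)), -1))) = Add(Rational(3903452, 28809), Mul(-88, Pow(Rational(-1376, 45), -1))) = Add(Rational(3903452, 28809), Mul(-88, Rational(-45, 1376))) = Add(Rational(3903452, 28809), Rational(495, 172)) = Rational(685654199, 4955148)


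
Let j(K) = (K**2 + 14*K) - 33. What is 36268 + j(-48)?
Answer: 37867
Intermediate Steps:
j(K) = -33 + K**2 + 14*K
36268 + j(-48) = 36268 + (-33 + (-48)**2 + 14*(-48)) = 36268 + (-33 + 2304 - 672) = 36268 + 1599 = 37867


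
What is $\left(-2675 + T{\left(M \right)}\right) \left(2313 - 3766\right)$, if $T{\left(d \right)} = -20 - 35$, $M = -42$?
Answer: $3966690$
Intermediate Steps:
$T{\left(d \right)} = -55$
$\left(-2675 + T{\left(M \right)}\right) \left(2313 - 3766\right) = \left(-2675 - 55\right) \left(2313 - 3766\right) = \left(-2730\right) \left(-1453\right) = 3966690$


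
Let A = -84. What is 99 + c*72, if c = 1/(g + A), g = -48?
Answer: 1083/11 ≈ 98.455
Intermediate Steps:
c = -1/132 (c = 1/(-48 - 84) = 1/(-132) = -1/132 ≈ -0.0075758)
99 + c*72 = 99 - 1/132*72 = 99 - 6/11 = 1083/11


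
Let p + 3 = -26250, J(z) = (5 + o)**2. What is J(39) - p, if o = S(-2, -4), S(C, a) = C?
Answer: 26262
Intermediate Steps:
o = -2
J(z) = 9 (J(z) = (5 - 2)**2 = 3**2 = 9)
p = -26253 (p = -3 - 26250 = -26253)
J(39) - p = 9 - 1*(-26253) = 9 + 26253 = 26262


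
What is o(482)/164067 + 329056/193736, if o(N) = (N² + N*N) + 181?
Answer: 6001722579/1324403513 ≈ 4.5316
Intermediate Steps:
o(N) = 181 + 2*N² (o(N) = (N² + N²) + 181 = 2*N² + 181 = 181 + 2*N²)
o(482)/164067 + 329056/193736 = (181 + 2*482²)/164067 + 329056/193736 = (181 + 2*232324)*(1/164067) + 329056*(1/193736) = (181 + 464648)*(1/164067) + 41132/24217 = 464829*(1/164067) + 41132/24217 = 154943/54689 + 41132/24217 = 6001722579/1324403513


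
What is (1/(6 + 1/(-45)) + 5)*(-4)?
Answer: -5560/269 ≈ -20.669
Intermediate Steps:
(1/(6 + 1/(-45)) + 5)*(-4) = (1/(6 - 1/45) + 5)*(-4) = (1/(269/45) + 5)*(-4) = (45/269 + 5)*(-4) = (1390/269)*(-4) = -5560/269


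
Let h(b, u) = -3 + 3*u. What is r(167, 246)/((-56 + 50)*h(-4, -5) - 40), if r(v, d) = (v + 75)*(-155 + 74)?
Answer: -9801/34 ≈ -288.26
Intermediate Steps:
r(v, d) = -6075 - 81*v (r(v, d) = (75 + v)*(-81) = -6075 - 81*v)
r(167, 246)/((-56 + 50)*h(-4, -5) - 40) = (-6075 - 81*167)/((-56 + 50)*(-3 + 3*(-5)) - 40) = (-6075 - 13527)/(-6*(-3 - 15) - 40) = -19602/(-6*(-18) - 40) = -19602/(108 - 40) = -19602/68 = -19602*1/68 = -9801/34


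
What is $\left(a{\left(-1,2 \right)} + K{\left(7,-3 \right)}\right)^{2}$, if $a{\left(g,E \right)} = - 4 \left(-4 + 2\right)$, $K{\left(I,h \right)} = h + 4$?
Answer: $81$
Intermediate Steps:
$K{\left(I,h \right)} = 4 + h$
$a{\left(g,E \right)} = 8$ ($a{\left(g,E \right)} = \left(-4\right) \left(-2\right) = 8$)
$\left(a{\left(-1,2 \right)} + K{\left(7,-3 \right)}\right)^{2} = \left(8 + \left(4 - 3\right)\right)^{2} = \left(8 + 1\right)^{2} = 9^{2} = 81$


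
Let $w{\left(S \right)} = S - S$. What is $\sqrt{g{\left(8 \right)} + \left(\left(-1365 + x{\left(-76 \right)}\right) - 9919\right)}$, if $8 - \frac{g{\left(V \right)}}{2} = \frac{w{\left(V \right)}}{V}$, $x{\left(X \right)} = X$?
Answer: $4 i \sqrt{709} \approx 106.51 i$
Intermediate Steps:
$w{\left(S \right)} = 0$
$g{\left(V \right)} = 16$ ($g{\left(V \right)} = 16 - 2 \frac{0}{V} = 16 - 0 = 16 + 0 = 16$)
$\sqrt{g{\left(8 \right)} + \left(\left(-1365 + x{\left(-76 \right)}\right) - 9919\right)} = \sqrt{16 - 11360} = \sqrt{-11344} = 4 i \sqrt{709}$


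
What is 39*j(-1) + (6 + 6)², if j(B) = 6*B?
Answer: -90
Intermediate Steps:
39*j(-1) + (6 + 6)² = 39*(6*(-1)) + (6 + 6)² = 39*(-6) + 12² = -234 + 144 = -90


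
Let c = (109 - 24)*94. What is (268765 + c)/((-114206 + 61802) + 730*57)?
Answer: -276755/10794 ≈ -25.640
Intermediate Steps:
c = 7990 (c = 85*94 = 7990)
(268765 + c)/((-114206 + 61802) + 730*57) = (268765 + 7990)/((-114206 + 61802) + 730*57) = 276755/(-52404 + 41610) = 276755/(-10794) = 276755*(-1/10794) = -276755/10794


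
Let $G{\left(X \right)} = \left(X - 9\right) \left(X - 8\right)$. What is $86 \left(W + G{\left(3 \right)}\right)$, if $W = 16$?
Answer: $3956$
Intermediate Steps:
$G{\left(X \right)} = \left(-9 + X\right) \left(-8 + X\right)$
$86 \left(W + G{\left(3 \right)}\right) = 86 \left(16 + \left(72 + 3^{2} - 51\right)\right) = 86 \left(16 + \left(72 + 9 - 51\right)\right) = 86 \left(16 + 30\right) = 86 \cdot 46 = 3956$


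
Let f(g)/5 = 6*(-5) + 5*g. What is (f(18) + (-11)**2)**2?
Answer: 177241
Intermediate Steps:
f(g) = -150 + 25*g (f(g) = 5*(6*(-5) + 5*g) = 5*(-30 + 5*g) = -150 + 25*g)
(f(18) + (-11)**2)**2 = ((-150 + 25*18) + (-11)**2)**2 = ((-150 + 450) + 121)**2 = (300 + 121)**2 = 421**2 = 177241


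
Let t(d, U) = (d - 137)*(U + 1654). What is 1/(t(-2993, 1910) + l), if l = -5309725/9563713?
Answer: -9563713/106686284212885 ≈ -8.9643e-8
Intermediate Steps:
l = -5309725/9563713 (l = -5309725*1/9563713 = -5309725/9563713 ≈ -0.55519)
t(d, U) = (-137 + d)*(1654 + U)
1/(t(-2993, 1910) + l) = 1/((-226598 - 137*1910 + 1654*(-2993) + 1910*(-2993)) - 5309725/9563713) = 1/((-226598 - 261670 - 4950422 - 5716630) - 5309725/9563713) = 1/(-11155320 - 5309725/9563713) = 1/(-106686284212885/9563713) = -9563713/106686284212885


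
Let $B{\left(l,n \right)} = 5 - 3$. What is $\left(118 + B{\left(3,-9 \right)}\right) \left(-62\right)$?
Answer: $-7440$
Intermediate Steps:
$B{\left(l,n \right)} = 2$
$\left(118 + B{\left(3,-9 \right)}\right) \left(-62\right) = \left(118 + 2\right) \left(-62\right) = 120 \left(-62\right) = -7440$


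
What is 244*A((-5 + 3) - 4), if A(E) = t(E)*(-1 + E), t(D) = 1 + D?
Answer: 8540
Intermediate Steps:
A(E) = (1 + E)*(-1 + E)
244*A((-5 + 3) - 4) = 244*(-1 + ((-5 + 3) - 4)²) = 244*(-1 + (-2 - 4)²) = 244*(-1 + (-6)²) = 244*(-1 + 36) = 244*35 = 8540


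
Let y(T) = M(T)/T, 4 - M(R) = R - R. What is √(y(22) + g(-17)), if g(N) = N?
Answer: I*√2035/11 ≈ 4.101*I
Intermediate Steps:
M(R) = 4 (M(R) = 4 - (R - R) = 4 - 1*0 = 4 + 0 = 4)
y(T) = 4/T
√(y(22) + g(-17)) = √(4/22 - 17) = √(4*(1/22) - 17) = √(2/11 - 17) = √(-185/11) = I*√2035/11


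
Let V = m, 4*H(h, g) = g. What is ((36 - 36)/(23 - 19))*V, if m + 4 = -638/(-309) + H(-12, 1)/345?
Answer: 0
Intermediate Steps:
H(h, g) = g/4
m = -91659/47380 (m = -4 + (-638/(-309) + ((¼)*1)/345) = -4 + (-638*(-1/309) + (¼)*(1/345)) = -4 + (638/309 + 1/1380) = -4 + 97861/47380 = -91659/47380 ≈ -1.9346)
V = -91659/47380 ≈ -1.9346
((36 - 36)/(23 - 19))*V = ((36 - 36)/(23 - 19))*(-91659/47380) = (0/4)*(-91659/47380) = (0*(¼))*(-91659/47380) = 0*(-91659/47380) = 0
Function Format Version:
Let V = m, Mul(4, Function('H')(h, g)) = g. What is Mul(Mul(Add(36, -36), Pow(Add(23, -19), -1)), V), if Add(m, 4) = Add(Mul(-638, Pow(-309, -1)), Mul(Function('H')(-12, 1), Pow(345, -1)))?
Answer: 0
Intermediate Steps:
Function('H')(h, g) = Mul(Rational(1, 4), g)
m = Rational(-91659, 47380) (m = Add(-4, Add(Mul(-638, Pow(-309, -1)), Mul(Mul(Rational(1, 4), 1), Pow(345, -1)))) = Add(-4, Add(Mul(-638, Rational(-1, 309)), Mul(Rational(1, 4), Rational(1, 345)))) = Add(-4, Add(Rational(638, 309), Rational(1, 1380))) = Add(-4, Rational(97861, 47380)) = Rational(-91659, 47380) ≈ -1.9346)
V = Rational(-91659, 47380) ≈ -1.9346
Mul(Mul(Add(36, -36), Pow(Add(23, -19), -1)), V) = Mul(Mul(Add(36, -36), Pow(Add(23, -19), -1)), Rational(-91659, 47380)) = Mul(Mul(0, Pow(4, -1)), Rational(-91659, 47380)) = Mul(Mul(0, Rational(1, 4)), Rational(-91659, 47380)) = Mul(0, Rational(-91659, 47380)) = 0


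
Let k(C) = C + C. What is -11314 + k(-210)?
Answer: -11734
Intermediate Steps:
k(C) = 2*C
-11314 + k(-210) = -11314 + 2*(-210) = -11314 - 420 = -11734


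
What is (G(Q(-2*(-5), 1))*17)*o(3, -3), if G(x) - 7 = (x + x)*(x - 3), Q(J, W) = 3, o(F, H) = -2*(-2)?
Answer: 476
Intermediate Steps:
o(F, H) = 4
G(x) = 7 + 2*x*(-3 + x) (G(x) = 7 + (x + x)*(x - 3) = 7 + (2*x)*(-3 + x) = 7 + 2*x*(-3 + x))
(G(Q(-2*(-5), 1))*17)*o(3, -3) = ((7 - 6*3 + 2*3²)*17)*4 = ((7 - 18 + 2*9)*17)*4 = ((7 - 18 + 18)*17)*4 = (7*17)*4 = 119*4 = 476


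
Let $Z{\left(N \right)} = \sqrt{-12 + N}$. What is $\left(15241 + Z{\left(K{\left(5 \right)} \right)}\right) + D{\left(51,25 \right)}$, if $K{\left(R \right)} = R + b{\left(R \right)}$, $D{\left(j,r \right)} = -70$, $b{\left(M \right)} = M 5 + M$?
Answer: $15171 + \sqrt{23} \approx 15176.0$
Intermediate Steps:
$b{\left(M \right)} = 6 M$ ($b{\left(M \right)} = 5 M + M = 6 M$)
$K{\left(R \right)} = 7 R$ ($K{\left(R \right)} = R + 6 R = 7 R$)
$\left(15241 + Z{\left(K{\left(5 \right)} \right)}\right) + D{\left(51,25 \right)} = \left(15241 + \sqrt{-12 + 7 \cdot 5}\right) - 70 = \left(15241 + \sqrt{-12 + 35}\right) - 70 = \left(15241 + \sqrt{23}\right) - 70 = 15171 + \sqrt{23}$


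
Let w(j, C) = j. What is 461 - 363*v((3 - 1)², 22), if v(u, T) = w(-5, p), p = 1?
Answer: 2276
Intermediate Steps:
v(u, T) = -5
461 - 363*v((3 - 1)², 22) = 461 - 363*(-5) = 461 + 1815 = 2276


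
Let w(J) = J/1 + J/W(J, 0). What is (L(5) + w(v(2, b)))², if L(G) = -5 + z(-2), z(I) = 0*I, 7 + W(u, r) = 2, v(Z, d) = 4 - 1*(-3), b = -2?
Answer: 9/25 ≈ 0.36000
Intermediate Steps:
v(Z, d) = 7 (v(Z, d) = 4 + 3 = 7)
W(u, r) = -5 (W(u, r) = -7 + 2 = -5)
z(I) = 0
w(J) = 4*J/5 (w(J) = J/1 + J/(-5) = J*1 + J*(-⅕) = J - J/5 = 4*J/5)
L(G) = -5 (L(G) = -5 + 0 = -5)
(L(5) + w(v(2, b)))² = (-5 + (⅘)*7)² = (-5 + 28/5)² = (⅗)² = 9/25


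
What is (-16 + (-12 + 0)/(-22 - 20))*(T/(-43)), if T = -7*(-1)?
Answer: 110/43 ≈ 2.5581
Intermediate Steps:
T = 7
(-16 + (-12 + 0)/(-22 - 20))*(T/(-43)) = (-16 + (-12 + 0)/(-22 - 20))*(7/(-43)) = (-16 - 12/(-42))*(7*(-1/43)) = (-16 - 12*(-1/42))*(-7/43) = (-16 + 2/7)*(-7/43) = -110/7*(-7/43) = 110/43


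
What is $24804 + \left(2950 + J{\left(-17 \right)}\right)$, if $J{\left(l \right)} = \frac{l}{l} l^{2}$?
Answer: $28043$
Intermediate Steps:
$J{\left(l \right)} = l^{2}$ ($J{\left(l \right)} = 1 l^{2} = l^{2}$)
$24804 + \left(2950 + J{\left(-17 \right)}\right) = 24804 + \left(2950 + \left(-17\right)^{2}\right) = 24804 + \left(2950 + 289\right) = 24804 + 3239 = 28043$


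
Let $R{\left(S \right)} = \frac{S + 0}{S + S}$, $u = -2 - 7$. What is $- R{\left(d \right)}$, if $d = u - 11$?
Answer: $- \frac{1}{2} \approx -0.5$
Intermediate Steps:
$u = -9$
$d = -20$ ($d = -9 - 11 = -20$)
$R{\left(S \right)} = \frac{1}{2}$ ($R{\left(S \right)} = \frac{S}{2 S} = S \frac{1}{2 S} = \frac{1}{2}$)
$- R{\left(d \right)} = \left(-1\right) \frac{1}{2} = - \frac{1}{2}$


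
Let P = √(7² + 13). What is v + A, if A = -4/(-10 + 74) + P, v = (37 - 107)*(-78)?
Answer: 87359/16 + √62 ≈ 5467.8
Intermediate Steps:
P = √62 (P = √(49 + 13) = √62 ≈ 7.8740)
v = 5460 (v = -70*(-78) = 5460)
A = -1/16 + √62 (A = -4/(-10 + 74) + √62 = -4/64 + √62 = (1/64)*(-4) + √62 = -1/16 + √62 ≈ 7.8115)
v + A = 5460 + (-1/16 + √62) = 87359/16 + √62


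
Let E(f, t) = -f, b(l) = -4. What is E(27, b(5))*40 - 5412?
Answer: -6492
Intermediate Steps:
E(27, b(5))*40 - 5412 = -1*27*40 - 5412 = -27*40 - 5412 = -1080 - 5412 = -6492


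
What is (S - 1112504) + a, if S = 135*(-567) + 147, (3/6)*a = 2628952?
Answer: 4069002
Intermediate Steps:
a = 5257904 (a = 2*2628952 = 5257904)
S = -76398 (S = -76545 + 147 = -76398)
(S - 1112504) + a = (-76398 - 1112504) + 5257904 = -1188902 + 5257904 = 4069002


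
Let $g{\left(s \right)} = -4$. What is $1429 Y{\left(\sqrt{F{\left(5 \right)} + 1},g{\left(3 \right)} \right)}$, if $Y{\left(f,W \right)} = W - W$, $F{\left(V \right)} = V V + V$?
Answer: $0$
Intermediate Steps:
$F{\left(V \right)} = V + V^{2}$ ($F{\left(V \right)} = V^{2} + V = V + V^{2}$)
$Y{\left(f,W \right)} = 0$
$1429 Y{\left(\sqrt{F{\left(5 \right)} + 1},g{\left(3 \right)} \right)} = 1429 \cdot 0 = 0$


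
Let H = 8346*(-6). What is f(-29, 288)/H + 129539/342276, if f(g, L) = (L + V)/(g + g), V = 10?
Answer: 7840335545/20710607346 ≈ 0.37857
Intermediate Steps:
H = -50076
f(g, L) = (10 + L)/(2*g) (f(g, L) = (L + 10)/(g + g) = (10 + L)/((2*g)) = (10 + L)*(1/(2*g)) = (10 + L)/(2*g))
f(-29, 288)/H + 129539/342276 = ((½)*(10 + 288)/(-29))/(-50076) + 129539/342276 = ((½)*(-1/29)*298)*(-1/50076) + 129539*(1/342276) = -149/29*(-1/50076) + 129539/342276 = 149/1452204 + 129539/342276 = 7840335545/20710607346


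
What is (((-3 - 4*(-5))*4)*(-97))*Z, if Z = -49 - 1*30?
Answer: 521084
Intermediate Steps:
Z = -79 (Z = -49 - 30 = -79)
(((-3 - 4*(-5))*4)*(-97))*Z = (((-3 - 4*(-5))*4)*(-97))*(-79) = (((-3 + 20)*4)*(-97))*(-79) = ((17*4)*(-97))*(-79) = (68*(-97))*(-79) = -6596*(-79) = 521084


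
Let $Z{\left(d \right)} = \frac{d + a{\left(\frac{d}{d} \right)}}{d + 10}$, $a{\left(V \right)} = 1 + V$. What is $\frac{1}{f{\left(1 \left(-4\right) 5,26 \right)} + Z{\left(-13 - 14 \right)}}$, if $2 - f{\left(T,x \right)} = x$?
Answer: $- \frac{17}{383} \approx -0.044386$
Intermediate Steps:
$f{\left(T,x \right)} = 2 - x$
$Z{\left(d \right)} = \frac{2 + d}{10 + d}$ ($Z{\left(d \right)} = \frac{d + \left(1 + \frac{d}{d}\right)}{d + 10} = \frac{d + \left(1 + 1\right)}{10 + d} = \frac{d + 2}{10 + d} = \frac{2 + d}{10 + d}$)
$\frac{1}{f{\left(1 \left(-4\right) 5,26 \right)} + Z{\left(-13 - 14 \right)}} = \frac{1}{\left(2 - 26\right) + \frac{2 - 27}{10 - 27}} = \frac{1}{-24 + \frac{2 - 27}{10 - 27}} = \frac{1}{-24 + \frac{1}{-17} \left(-25\right)} = \frac{1}{-24 - - \frac{25}{17}} = \frac{1}{-24 + \frac{25}{17}} = \frac{1}{- \frac{383}{17}} = - \frac{17}{383}$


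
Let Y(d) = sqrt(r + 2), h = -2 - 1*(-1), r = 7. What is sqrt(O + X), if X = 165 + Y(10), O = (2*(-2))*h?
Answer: 2*sqrt(43) ≈ 13.115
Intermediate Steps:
h = -1 (h = -2 + 1 = -1)
O = 4 (O = (2*(-2))*(-1) = -4*(-1) = 4)
Y(d) = 3 (Y(d) = sqrt(7 + 2) = sqrt(9) = 3)
X = 168 (X = 165 + 3 = 168)
sqrt(O + X) = sqrt(4 + 168) = sqrt(172) = 2*sqrt(43)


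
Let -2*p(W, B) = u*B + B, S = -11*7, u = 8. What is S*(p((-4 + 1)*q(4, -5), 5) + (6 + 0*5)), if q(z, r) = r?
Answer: 2541/2 ≈ 1270.5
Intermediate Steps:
S = -77
p(W, B) = -9*B/2 (p(W, B) = -(8*B + B)/2 = -9*B/2)
S*(p((-4 + 1)*q(4, -5), 5) + (6 + 0*5)) = -77*(-9/2*5 + (6 + 0*5)) = -77*(-45/2 + (6 + 0)) = -77*(-45/2 + 6) = -77*(-33/2) = 2541/2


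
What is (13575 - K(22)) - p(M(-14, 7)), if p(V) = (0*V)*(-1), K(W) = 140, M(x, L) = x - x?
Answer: 13435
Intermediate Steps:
M(x, L) = 0
p(V) = 0 (p(V) = 0*(-1) = 0)
(13575 - K(22)) - p(M(-14, 7)) = (13575 - 1*140) - 1*0 = (13575 - 140) + 0 = 13435 + 0 = 13435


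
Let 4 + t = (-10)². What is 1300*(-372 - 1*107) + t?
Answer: -622604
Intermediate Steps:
t = 96 (t = -4 + (-10)² = -4 + 100 = 96)
1300*(-372 - 1*107) + t = 1300*(-372 - 1*107) + 96 = 1300*(-372 - 107) + 96 = 1300*(-479) + 96 = -622700 + 96 = -622604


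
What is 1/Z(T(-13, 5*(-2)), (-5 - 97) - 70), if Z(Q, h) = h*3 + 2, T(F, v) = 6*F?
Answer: -1/514 ≈ -0.0019455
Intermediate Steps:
Z(Q, h) = 2 + 3*h (Z(Q, h) = 3*h + 2 = 2 + 3*h)
1/Z(T(-13, 5*(-2)), (-5 - 97) - 70) = 1/(2 + 3*((-5 - 97) - 70)) = 1/(2 + 3*(-102 - 70)) = 1/(2 + 3*(-172)) = 1/(2 - 516) = 1/(-514) = -1/514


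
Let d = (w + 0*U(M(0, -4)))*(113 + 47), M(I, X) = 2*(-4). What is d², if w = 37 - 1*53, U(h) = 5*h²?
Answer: 6553600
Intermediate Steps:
M(I, X) = -8
w = -16 (w = 37 - 53 = -16)
d = -2560 (d = (-16 + 0*(5*(-8)²))*(113 + 47) = (-16 + 0*(5*64))*160 = (-16 + 0*320)*160 = (-16 + 0)*160 = -16*160 = -2560)
d² = (-2560)² = 6553600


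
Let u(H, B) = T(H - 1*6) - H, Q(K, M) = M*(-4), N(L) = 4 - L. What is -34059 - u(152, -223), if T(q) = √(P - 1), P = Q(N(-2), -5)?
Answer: -33907 - √19 ≈ -33911.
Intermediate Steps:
Q(K, M) = -4*M
P = 20 (P = -4*(-5) = 20)
T(q) = √19 (T(q) = √(20 - 1) = √19)
u(H, B) = √19 - H
-34059 - u(152, -223) = -34059 - (√19 - 1*152) = -34059 - (√19 - 152) = -34059 - (-152 + √19) = -34059 + (152 - √19) = -33907 - √19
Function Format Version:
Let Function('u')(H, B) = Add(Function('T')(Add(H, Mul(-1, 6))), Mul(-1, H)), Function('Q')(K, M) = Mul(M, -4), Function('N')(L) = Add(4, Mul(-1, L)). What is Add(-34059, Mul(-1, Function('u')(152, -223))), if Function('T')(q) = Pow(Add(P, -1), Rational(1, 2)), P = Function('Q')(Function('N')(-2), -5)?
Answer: Add(-33907, Mul(-1, Pow(19, Rational(1, 2)))) ≈ -33911.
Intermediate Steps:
Function('Q')(K, M) = Mul(-4, M)
P = 20 (P = Mul(-4, -5) = 20)
Function('T')(q) = Pow(19, Rational(1, 2)) (Function('T')(q) = Pow(Add(20, -1), Rational(1, 2)) = Pow(19, Rational(1, 2)))
Function('u')(H, B) = Add(Pow(19, Rational(1, 2)), Mul(-1, H))
Add(-34059, Mul(-1, Function('u')(152, -223))) = Add(-34059, Mul(-1, Add(Pow(19, Rational(1, 2)), Mul(-1, 152)))) = Add(-34059, Mul(-1, Add(Pow(19, Rational(1, 2)), -152))) = Add(-34059, Mul(-1, Add(-152, Pow(19, Rational(1, 2))))) = Add(-34059, Add(152, Mul(-1, Pow(19, Rational(1, 2))))) = Add(-33907, Mul(-1, Pow(19, Rational(1, 2))))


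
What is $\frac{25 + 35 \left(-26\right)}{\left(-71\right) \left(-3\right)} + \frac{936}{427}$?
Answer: $- \frac{59509}{30317} \approx -1.9629$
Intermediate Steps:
$\frac{25 + 35 \left(-26\right)}{\left(-71\right) \left(-3\right)} + \frac{936}{427} = \frac{25 - 910}{213} + 936 \cdot \frac{1}{427} = \left(-885\right) \frac{1}{213} + \frac{936}{427} = - \frac{295}{71} + \frac{936}{427} = - \frac{59509}{30317}$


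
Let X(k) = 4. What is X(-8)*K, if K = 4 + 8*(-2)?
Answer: -48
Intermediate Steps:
K = -12 (K = 4 - 16 = -12)
X(-8)*K = 4*(-12) = -48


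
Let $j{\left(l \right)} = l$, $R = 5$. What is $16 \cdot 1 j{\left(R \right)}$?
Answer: $80$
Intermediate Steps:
$16 \cdot 1 j{\left(R \right)} = 16 \cdot 1 \cdot 5 = 16 \cdot 5 = 80$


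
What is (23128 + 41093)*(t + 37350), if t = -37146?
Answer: 13101084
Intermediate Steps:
(23128 + 41093)*(t + 37350) = (23128 + 41093)*(-37146 + 37350) = 64221*204 = 13101084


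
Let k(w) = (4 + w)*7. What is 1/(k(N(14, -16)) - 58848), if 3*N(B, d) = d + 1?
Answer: -1/58855 ≈ -1.6991e-5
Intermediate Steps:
N(B, d) = 1/3 + d/3 (N(B, d) = (d + 1)/3 = (1 + d)/3 = 1/3 + d/3)
k(w) = 28 + 7*w
1/(k(N(14, -16)) - 58848) = 1/((28 + 7*(1/3 + (1/3)*(-16))) - 58848) = 1/((28 + 7*(1/3 - 16/3)) - 58848) = 1/((28 + 7*(-5)) - 58848) = 1/((28 - 35) - 58848) = 1/(-7 - 58848) = 1/(-58855) = -1/58855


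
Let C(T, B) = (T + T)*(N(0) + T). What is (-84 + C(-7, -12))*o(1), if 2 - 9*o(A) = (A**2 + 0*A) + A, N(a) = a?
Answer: 0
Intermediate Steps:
o(A) = 2/9 - A/9 - A**2/9 (o(A) = 2/9 - ((A**2 + 0*A) + A)/9 = 2/9 - ((A**2 + 0) + A)/9 = 2/9 - (A**2 + A)/9 = 2/9 - (A + A**2)/9 = 2/9 + (-A/9 - A**2/9) = 2/9 - A/9 - A**2/9)
C(T, B) = 2*T**2 (C(T, B) = (T + T)*(0 + T) = (2*T)*T = 2*T**2)
(-84 + C(-7, -12))*o(1) = (-84 + 2*(-7)**2)*(2/9 - 1/9*1 - 1/9*1**2) = (-84 + 2*49)*(2/9 - 1/9 - 1/9*1) = (-84 + 98)*(2/9 - 1/9 - 1/9) = 14*0 = 0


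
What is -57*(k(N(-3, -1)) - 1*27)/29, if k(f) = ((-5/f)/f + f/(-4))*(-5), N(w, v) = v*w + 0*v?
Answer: 14003/348 ≈ 40.239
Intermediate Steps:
N(w, v) = v*w (N(w, v) = v*w + 0 = v*w)
k(f) = 25/f² + 5*f/4 (k(f) = (-5/f² + f*(-¼))*(-5) = (-5/f² - f/4)*(-5) = 25/f² + 5*f/4)
-57*(k(N(-3, -1)) - 1*27)/29 = -57*((25/(-1*(-3))² + 5*(-1*(-3))/4) - 1*27)/29 = -57*((25/3² + (5/4)*3) - 27)*(1/29) = -57*((25*(⅑) + 15/4) - 27)*(1/29) = -57*((25/9 + 15/4) - 27)*(1/29) = -57*(235/36 - 27)*(1/29) = -57*(-737/36)*(1/29) = (14003/12)*(1/29) = 14003/348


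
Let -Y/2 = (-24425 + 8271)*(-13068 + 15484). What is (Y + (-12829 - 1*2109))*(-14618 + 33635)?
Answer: 1484109310230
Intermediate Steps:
Y = 78056128 (Y = -2*(-24425 + 8271)*(-13068 + 15484) = -(-32308)*2416 = -2*(-39028064) = 78056128)
(Y + (-12829 - 1*2109))*(-14618 + 33635) = (78056128 + (-12829 - 1*2109))*(-14618 + 33635) = (78056128 + (-12829 - 2109))*19017 = (78056128 - 14938)*19017 = 78041190*19017 = 1484109310230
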